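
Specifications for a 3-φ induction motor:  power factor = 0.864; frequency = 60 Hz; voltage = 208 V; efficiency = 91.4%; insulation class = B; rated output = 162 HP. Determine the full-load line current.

425 A

P_out = 162 × 746 = 120852 W
P_in = P_out / η = 120852 / 0.914 = 132223 W
I_L = P_in / (√3·V_L·cosφ) = 132223 / (1.732 × 208 × 0.864) = 425 A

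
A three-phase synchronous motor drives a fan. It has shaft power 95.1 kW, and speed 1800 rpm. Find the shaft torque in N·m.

ω = 2π × 1800/60 = 188.5 rad/s
τ = P/ω = 95100/188.5 = 505 N·m

505 N·m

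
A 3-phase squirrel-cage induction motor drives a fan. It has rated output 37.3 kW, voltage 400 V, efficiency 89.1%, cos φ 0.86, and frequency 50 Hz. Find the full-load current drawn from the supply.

70.3 A

P_out = 37.3 kW = 37300 W
P_in = P_out / η = 37300 / 0.891 = 41863 W
I_L = P_in / (√3·V_L·cosφ) = 41863 / (1.732 × 400 × 0.86) = 70.3 A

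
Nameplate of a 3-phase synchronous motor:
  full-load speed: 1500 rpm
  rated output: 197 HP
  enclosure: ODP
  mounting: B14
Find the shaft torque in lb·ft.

P_out = 197 × 746 = 146962 W
ω = 2π × 1500/60 = 157.1 rad/s
τ = P_out/ω = 146962/157.1 = 935.5 N·m
In lb·ft: 935.5/1.356 = 690 lb·ft

690 lb·ft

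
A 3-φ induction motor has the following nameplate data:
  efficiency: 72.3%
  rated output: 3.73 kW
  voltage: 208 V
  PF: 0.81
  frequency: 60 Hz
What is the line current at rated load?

17.7 A

P_out = 3.73 kW = 3730 W
P_in = P_out / η = 3730 / 0.723 = 5159 W
I_L = P_in / (√3·V_L·cosφ) = 5159 / (1.732 × 208 × 0.81) = 17.7 A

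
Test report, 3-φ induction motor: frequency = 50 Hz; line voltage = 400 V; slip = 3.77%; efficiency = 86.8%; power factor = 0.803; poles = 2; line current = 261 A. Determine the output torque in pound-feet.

307 lb·ft

P_in = √3·V·I·cosφ = 1.732 × 400 × 261 × 0.803 = 145199 W
P_out = η·P_in = 0.868 × 145199 = 126033 W
n_s = 120×50/2 = 3000 rpm; n = 3000×(1−0.0377) = 2887 rpm
ω = 2π×2887/60 = 302.3 rad/s
τ = P_out/ω = 126033/302.3 = 416.9 N·m
In lb·ft: 416.9/1.356 = 307 lb·ft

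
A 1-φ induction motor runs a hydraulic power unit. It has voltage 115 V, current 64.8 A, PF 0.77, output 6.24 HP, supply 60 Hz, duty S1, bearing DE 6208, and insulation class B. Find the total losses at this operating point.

1.08 kW

P_in = V·I·cosφ = 115×64.8×0.77 = 5738 W
P_out = 6.24×746 = 4655 W
Losses = P_in − P_out = 5738 − 4655 = 1083 W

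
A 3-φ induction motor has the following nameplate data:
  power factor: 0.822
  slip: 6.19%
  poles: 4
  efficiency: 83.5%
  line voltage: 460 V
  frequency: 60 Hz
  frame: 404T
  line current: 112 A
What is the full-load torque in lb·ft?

P_in = √3·V·I·cosφ = 1.732 × 460 × 112 × 0.822 = 73349 W
P_out = η·P_in = 0.835 × 73349 = 61246 W
n_s = 120×60/4 = 1800 rpm; n = 1800×(1−0.0619) = 1689 rpm
ω = 2π×1689/60 = 176.9 rad/s
τ = P_out/ω = 61246/176.9 = 346.2 N·m
In lb·ft: 346.2/1.356 = 255 lb·ft

255 lb·ft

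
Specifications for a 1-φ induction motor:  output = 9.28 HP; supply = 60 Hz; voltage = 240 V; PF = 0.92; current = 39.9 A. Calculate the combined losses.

1.89 kW

P_in = V·I·cosφ = 240×39.9×0.92 = 8810 W
P_out = 9.28×746 = 6923 W
Losses = P_in − P_out = 8810 − 6923 = 1887 W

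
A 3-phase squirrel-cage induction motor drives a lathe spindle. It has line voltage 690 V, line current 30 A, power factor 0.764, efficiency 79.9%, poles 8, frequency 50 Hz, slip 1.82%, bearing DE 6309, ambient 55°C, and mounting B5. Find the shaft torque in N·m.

284 N·m

P_in = √3·V·I·cosφ = 1.732 × 690 × 30 × 0.764 = 27391 W
P_out = η·P_in = 0.799 × 27391 = 21885 W
n_s = 120×50/8 = 750 rpm; n = 750×(1−0.0182) = 736 rpm
ω = 2π×736/60 = 77.07 rad/s
τ = P_out/ω = 21885/77.07 = 284 N·m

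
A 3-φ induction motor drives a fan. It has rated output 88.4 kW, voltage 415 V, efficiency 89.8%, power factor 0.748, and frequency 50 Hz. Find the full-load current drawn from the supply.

P_out = 88.4 kW = 88400 W
P_in = P_out / η = 88400 / 0.898 = 98441 W
I_L = P_in / (√3·V_L·cosφ) = 98441 / (1.732 × 415 × 0.748) = 183 A

183 A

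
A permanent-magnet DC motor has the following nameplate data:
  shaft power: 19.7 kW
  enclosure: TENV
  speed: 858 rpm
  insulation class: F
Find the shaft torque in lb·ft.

162 lb·ft

ω = 2π × 858/60 = 89.85 rad/s
τ = P/ω = 19700/89.85 = 219.3 N·m
In lb·ft: 219.3/1.356 = 162 lb·ft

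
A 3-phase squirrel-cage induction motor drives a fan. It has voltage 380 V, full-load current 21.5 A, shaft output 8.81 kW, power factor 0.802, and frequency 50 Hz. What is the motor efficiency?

77.6 %

P_out = 8.81 kW = 8810 W
P_in = √3·V_L·I_L·cosφ = 1.732 × 380 × 21.5 × 0.802 = 11349 W
η = P_out / P_in = 8810 / 11349 = 0.776 = 77.6%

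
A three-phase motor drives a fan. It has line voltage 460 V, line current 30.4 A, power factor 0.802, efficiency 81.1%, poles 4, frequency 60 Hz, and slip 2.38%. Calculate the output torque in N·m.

85.6 N·m

P_in = √3·V·I·cosφ = 1.732 × 460 × 30.4 × 0.802 = 19425 W
P_out = η·P_in = 0.811 × 19425 = 15754 W
n_s = 120×60/4 = 1800 rpm; n = 1800×(1−0.0238) = 1757 rpm
ω = 2π×1757/60 = 184 rad/s
τ = P_out/ω = 15754/184 = 85.6 N·m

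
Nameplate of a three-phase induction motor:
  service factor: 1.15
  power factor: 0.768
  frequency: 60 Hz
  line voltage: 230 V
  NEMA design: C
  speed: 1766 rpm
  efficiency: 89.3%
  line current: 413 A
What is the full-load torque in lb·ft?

P_in = √3·V·I·cosφ = 1.732 × 230 × 413 × 0.768 = 126353 W
P_out = η·P_in = 0.893 × 126353 = 112833 W
n = 1766 rpm
ω = 2π×1766/60 = 184.9 rad/s
τ = P_out/ω = 112833/184.9 = 610.2 N·m
In lb·ft: 610.2/1.356 = 450 lb·ft

450 lb·ft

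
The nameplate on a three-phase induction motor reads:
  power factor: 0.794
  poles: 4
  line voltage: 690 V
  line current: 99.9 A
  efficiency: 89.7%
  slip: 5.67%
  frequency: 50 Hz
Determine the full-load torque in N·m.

P_in = √3·V·I·cosφ = 1.732 × 690 × 99.9 × 0.794 = 94794 W
P_out = η·P_in = 0.897 × 94794 = 85030 W
n_s = 120×50/4 = 1500 rpm; n = 1500×(1−0.0567) = 1415 rpm
ω = 2π×1415/60 = 148.2 rad/s
τ = P_out/ω = 85030/148.2 = 574 N·m

574 N·m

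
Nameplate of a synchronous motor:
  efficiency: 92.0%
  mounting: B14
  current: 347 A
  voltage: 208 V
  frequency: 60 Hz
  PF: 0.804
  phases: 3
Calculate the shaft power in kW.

92.5 kW

P_in = √3·V·I·cosφ = 1.732 × 208 × 347 × 0.804 = 100507 W
P_out = η·P_in = 0.92 × 100507 = 92466 W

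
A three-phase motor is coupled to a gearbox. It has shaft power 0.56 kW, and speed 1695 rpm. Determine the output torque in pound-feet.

2.33 lb·ft

ω = 2π × 1695/60 = 177.5 rad/s
τ = P/ω = 560/177.5 = 3.155 N·m
In lb·ft: 3.155/1.356 = 2.33 lb·ft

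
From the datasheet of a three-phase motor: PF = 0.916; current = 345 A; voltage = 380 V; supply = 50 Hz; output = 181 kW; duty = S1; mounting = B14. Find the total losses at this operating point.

27 kW

P_in = √3·V·I·cosφ = 1.732×380×345×0.916 = 207992 W
P_out = 181000 W
Losses = P_in − P_out = 207992 − 181000 = 26992 W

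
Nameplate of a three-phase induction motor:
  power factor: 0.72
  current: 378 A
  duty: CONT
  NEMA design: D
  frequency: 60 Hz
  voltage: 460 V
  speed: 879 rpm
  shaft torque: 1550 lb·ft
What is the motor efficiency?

89.2 %

τ = 1550 lb·ft × 1.356 = 2102 N·m
ω = 2π × 879/60 = 92.05 rad/s; P_out = τω = 2102 × 92.05 = 193489 W
P_in = √3·V_L·I_L·cosφ = 1.732 × 460 × 378 × 0.72 = 216835 W
η = P_out / P_in = 193489 / 216835 = 0.892 = 89.2%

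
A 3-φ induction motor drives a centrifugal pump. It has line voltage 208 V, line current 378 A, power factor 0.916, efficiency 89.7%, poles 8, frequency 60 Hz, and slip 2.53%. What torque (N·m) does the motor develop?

P_in = √3·V·I·cosφ = 1.732 × 208 × 378 × 0.916 = 124738 W
P_out = η·P_in = 0.897 × 124738 = 111890 W
n_s = 120×60/8 = 900 rpm; n = 900×(1−0.0253) = 877 rpm
ω = 2π×877/60 = 91.84 rad/s
τ = P_out/ω = 111890/91.84 = 1220 N·m

1220 N·m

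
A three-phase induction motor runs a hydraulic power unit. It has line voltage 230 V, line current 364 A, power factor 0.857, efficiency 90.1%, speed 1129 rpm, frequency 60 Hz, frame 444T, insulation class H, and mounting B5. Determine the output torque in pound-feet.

P_in = √3·V·I·cosφ = 1.732 × 230 × 364 × 0.857 = 124268 W
P_out = η·P_in = 0.901 × 124268 = 111965 W
n = 1129 rpm
ω = 2π×1129/60 = 118.2 rad/s
τ = P_out/ω = 111965/118.2 = 947.3 N·m
In lb·ft: 947.3/1.356 = 699 lb·ft

699 lb·ft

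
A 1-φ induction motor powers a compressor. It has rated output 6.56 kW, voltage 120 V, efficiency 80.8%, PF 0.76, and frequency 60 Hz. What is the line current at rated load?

P_out = 6.56 kW = 6560 W
P_in = P_out / η = 6560 / 0.808 = 8119 W
I = P_in / (V·cosφ) = 8119 / (120 × 0.76) = 89 A

89 A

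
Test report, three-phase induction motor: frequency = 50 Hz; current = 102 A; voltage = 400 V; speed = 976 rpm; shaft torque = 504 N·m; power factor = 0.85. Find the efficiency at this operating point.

ω = 2π × 976/60 = 102.2 rad/s; P_out = τω = 504 × 102.2 = 51509 W
P_in = √3·V_L·I_L·cosφ = 1.732 × 400 × 102 × 0.85 = 60066 W
η = P_out / P_in = 51509 / 60066 = 0.858 = 85.8%

85.8 %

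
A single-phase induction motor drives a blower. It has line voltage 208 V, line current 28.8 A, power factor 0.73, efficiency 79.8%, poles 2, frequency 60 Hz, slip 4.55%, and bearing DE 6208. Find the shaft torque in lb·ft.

P_in = V·I·cosφ = 208 × 28.8 × 0.73 = 4373 W
P_out = η·P_in = 0.798 × 4373 = 3490 W
n_s = 120×60/2 = 3600 rpm; n = 3600×(1−0.0455) = 3436 rpm
ω = 2π×3436/60 = 359.8 rad/s
τ = P_out/ω = 3490/359.8 = 9.7 N·m
In lb·ft: 9.7/1.356 = 7.15 lb·ft

7.15 lb·ft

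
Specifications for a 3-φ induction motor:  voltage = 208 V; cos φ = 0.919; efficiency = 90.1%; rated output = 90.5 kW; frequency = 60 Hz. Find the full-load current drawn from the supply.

P_out = 90.5 kW = 90500 W
P_in = P_out / η = 90500 / 0.901 = 100444 W
I_L = P_in / (√3·V_L·cosφ) = 100444 / (1.732 × 208 × 0.919) = 303 A

303 A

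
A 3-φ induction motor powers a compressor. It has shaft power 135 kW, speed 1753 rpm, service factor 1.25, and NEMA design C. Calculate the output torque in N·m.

ω = 2π × 1753/60 = 183.6 rad/s
τ = P/ω = 135000/183.6 = 735 N·m

735 N·m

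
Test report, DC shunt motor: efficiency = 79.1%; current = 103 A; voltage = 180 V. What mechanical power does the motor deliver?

14.7 kW

P_in = V·I = 180 × 103 = 18540 W
P_out = η·P_in = 0.791 × 18540 = 14665 W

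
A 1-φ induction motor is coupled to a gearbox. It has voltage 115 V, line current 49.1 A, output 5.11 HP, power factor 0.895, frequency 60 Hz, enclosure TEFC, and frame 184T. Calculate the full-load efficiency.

75.4 %

P_out = 5.11 × 746 = 3812 W
P_in = V·I·cosφ = 115 × 49.1 × 0.895 = 5054 W
η = P_out / P_in = 3812 / 5054 = 0.754 = 75.4%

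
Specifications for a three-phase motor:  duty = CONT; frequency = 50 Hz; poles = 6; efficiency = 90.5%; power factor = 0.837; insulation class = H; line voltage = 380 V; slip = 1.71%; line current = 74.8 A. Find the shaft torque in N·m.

P_in = √3·V·I·cosφ = 1.732 × 380 × 74.8 × 0.837 = 41206 W
P_out = η·P_in = 0.905 × 41206 = 37291 W
n_s = 120×50/6 = 1000 rpm; n = 1000×(1−0.0171) = 983 rpm
ω = 2π×983/60 = 102.9 rad/s
τ = P_out/ω = 37291/102.9 = 362 N·m

362 N·m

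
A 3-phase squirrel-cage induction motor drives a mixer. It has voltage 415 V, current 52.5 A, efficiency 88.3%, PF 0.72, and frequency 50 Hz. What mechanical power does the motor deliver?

P_in = √3·V·I·cosφ = 1.732 × 415 × 52.5 × 0.72 = 27170 W
P_out = η·P_in = 0.883 × 27170 = 23991 W

24 kW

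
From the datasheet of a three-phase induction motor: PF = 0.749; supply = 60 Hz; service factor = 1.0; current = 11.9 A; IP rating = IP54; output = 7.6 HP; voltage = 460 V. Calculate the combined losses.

P_in = √3·V·I·cosφ = 1.732×460×11.9×0.749 = 7101 W
P_out = 7.6×746 = 5670 W
Losses = P_in − P_out = 7101 − 5670 = 1431 W

1.43 kW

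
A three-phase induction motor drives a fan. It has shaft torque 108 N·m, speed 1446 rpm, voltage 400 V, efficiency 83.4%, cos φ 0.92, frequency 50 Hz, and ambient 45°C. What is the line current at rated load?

ω = 2π×1446/60 = 151.4 rad/s; P_out = τω = 108 × 151.4 = 16351 W
P_in = P_out / η = 16351 / 0.834 = 19606 W
I_L = P_in / (√3·V_L·cosφ) = 19606 / (1.732 × 400 × 0.92) = 30.8 A

30.8 A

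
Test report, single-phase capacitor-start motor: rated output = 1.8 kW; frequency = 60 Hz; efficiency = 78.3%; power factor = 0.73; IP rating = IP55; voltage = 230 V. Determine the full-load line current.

P_out = 1.8 kW = 1800 W
P_in = P_out / η = 1800 / 0.783 = 2299 W
I = P_in / (V·cosφ) = 2299 / (230 × 0.73) = 13.7 A

13.7 A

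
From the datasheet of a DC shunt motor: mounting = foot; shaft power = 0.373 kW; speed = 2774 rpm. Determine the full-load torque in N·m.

ω = 2π × 2774/60 = 290.5 rad/s
τ = P/ω = 373/290.5 = 1.28 N·m

1.28 N·m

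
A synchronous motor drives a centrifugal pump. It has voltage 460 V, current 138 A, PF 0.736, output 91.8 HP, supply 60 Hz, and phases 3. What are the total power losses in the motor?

12.4 kW

P_in = √3·V·I·cosφ = 1.732×460×138×0.736 = 80921 W
P_out = 91.8×746 = 68483 W
Losses = P_in − P_out = 80921 − 68483 = 12438 W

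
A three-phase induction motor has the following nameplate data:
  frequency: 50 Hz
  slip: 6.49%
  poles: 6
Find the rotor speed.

n_s = 120f/p = 120×50/6 = 1000 rpm
n = n_s(1 − s) = 1000 × (1 − 0.0649) = 935 rpm

935 rpm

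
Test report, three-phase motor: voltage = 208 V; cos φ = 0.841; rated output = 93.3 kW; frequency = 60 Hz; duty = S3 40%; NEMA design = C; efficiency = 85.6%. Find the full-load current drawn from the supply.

360 A

P_out = 93.3 kW = 93300 W
P_in = P_out / η = 93300 / 0.856 = 108995 W
I_L = P_in / (√3·V_L·cosφ) = 108995 / (1.732 × 208 × 0.841) = 360 A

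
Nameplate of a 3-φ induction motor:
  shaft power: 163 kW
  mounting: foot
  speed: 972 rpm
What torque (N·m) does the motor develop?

ω = 2π × 972/60 = 101.8 rad/s
τ = P/ω = 163000/101.8 = 1600 N·m

1600 N·m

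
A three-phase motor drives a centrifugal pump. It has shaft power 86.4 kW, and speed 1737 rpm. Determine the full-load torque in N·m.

475 N·m

ω = 2π × 1737/60 = 181.9 rad/s
τ = P/ω = 86400/181.9 = 475 N·m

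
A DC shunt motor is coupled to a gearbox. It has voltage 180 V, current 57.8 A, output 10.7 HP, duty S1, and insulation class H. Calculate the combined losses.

P_in = V·I = 180×57.8 = 10404 W
P_out = 10.7×746 = 7982 W
Losses = P_in − P_out = 10404 − 7982 = 2422 W

2.42 kW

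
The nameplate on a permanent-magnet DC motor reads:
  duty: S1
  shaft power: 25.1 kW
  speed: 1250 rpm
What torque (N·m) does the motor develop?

ω = 2π × 1250/60 = 130.9 rad/s
τ = P/ω = 25100/130.9 = 192 N·m

192 N·m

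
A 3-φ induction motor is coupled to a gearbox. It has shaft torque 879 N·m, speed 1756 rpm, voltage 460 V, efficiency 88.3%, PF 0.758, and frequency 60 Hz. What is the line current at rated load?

303 A

ω = 2π×1756/60 = 183.9 rad/s; P_out = τω = 879 × 183.9 = 161648 W
P_in = P_out / η = 161648 / 0.883 = 183067 W
I_L = P_in / (√3·V_L·cosφ) = 183067 / (1.732 × 460 × 0.758) = 303 A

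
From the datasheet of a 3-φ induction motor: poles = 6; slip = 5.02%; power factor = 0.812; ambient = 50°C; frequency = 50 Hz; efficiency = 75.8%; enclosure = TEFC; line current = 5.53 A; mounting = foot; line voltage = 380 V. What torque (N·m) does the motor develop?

P_in = √3·V·I·cosφ = 1.732 × 380 × 5.53 × 0.812 = 2955 W
P_out = η·P_in = 0.758 × 2955 = 2240 W
n_s = 120×50/6 = 1000 rpm; n = 1000×(1−0.0502) = 950 rpm
ω = 2π×950/60 = 99.48 rad/s
τ = P_out/ω = 2240/99.48 = 22.5 N·m

22.5 N·m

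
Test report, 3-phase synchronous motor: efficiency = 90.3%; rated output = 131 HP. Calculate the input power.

P_out = 131 × 746 = 97726 W
P_in = P_out/η = 97726/0.903 = 108224 W = 108 kW

108 kW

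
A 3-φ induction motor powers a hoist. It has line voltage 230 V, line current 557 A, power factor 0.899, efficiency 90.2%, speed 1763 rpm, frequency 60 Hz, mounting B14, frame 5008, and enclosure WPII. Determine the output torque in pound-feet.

P_in = √3·V·I·cosφ = 1.732 × 230 × 557 × 0.899 = 199476 W
P_out = η·P_in = 0.902 × 199476 = 179927 W
n = 1763 rpm
ω = 2π×1763/60 = 184.6 rad/s
τ = P_out/ω = 179927/184.6 = 974.7 N·m
In lb·ft: 974.7/1.356 = 719 lb·ft

719 lb·ft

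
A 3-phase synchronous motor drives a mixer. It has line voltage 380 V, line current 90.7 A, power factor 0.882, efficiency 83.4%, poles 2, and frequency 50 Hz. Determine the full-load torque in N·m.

140 N·m

P_in = √3·V·I·cosφ = 1.732 × 380 × 90.7 × 0.882 = 52651 W
P_out = η·P_in = 0.834 × 52651 = 43911 W
n = n_s = 120×50/2 = 3000 rpm (synchronous)
ω = 2π×3000/60 = 314.2 rad/s
τ = P_out/ω = 43911/314.2 = 140 N·m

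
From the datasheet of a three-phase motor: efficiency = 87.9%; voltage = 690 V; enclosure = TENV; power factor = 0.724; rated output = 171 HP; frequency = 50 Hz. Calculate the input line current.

P_out = 171 × 746 = 127566 W
P_in = P_out / η = 127566 / 0.879 = 145126 W
I_L = P_in / (√3·V_L·cosφ) = 145126 / (1.732 × 690 × 0.724) = 168 A

168 A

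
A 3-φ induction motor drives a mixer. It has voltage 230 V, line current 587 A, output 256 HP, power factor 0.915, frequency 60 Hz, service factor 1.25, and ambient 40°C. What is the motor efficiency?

89.3 %

P_out = 256 × 746 = 190976 W
P_in = √3·V_L·I_L·cosφ = 1.732 × 230 × 587 × 0.915 = 213961 W
η = P_out / P_in = 190976 / 213961 = 0.893 = 89.3%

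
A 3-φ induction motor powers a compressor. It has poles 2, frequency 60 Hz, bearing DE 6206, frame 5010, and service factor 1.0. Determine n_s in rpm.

n_s = 120f/p = 120×60/2 = 3600 rpm

3600 rpm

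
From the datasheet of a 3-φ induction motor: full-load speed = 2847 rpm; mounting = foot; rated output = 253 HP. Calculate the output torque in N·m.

P_out = 253 × 746 = 188738 W
ω = 2π × 2847/60 = 298.1 rad/s
τ = P_out/ω = 188738/298.1 = 633 N·m

633 N·m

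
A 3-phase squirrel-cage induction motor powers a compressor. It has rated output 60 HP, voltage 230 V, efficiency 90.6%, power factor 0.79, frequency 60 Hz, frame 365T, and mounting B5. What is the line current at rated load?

P_out = 60 × 746 = 44760 W
P_in = P_out / η = 44760 / 0.906 = 49404 W
I_L = P_in / (√3·V_L·cosφ) = 49404 / (1.732 × 230 × 0.79) = 157 A

157 A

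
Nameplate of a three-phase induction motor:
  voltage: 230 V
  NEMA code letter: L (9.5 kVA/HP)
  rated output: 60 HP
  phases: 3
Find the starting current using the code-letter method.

S_LR = 9.5 × 60 = 570 kVA
I_LR = S_LR/(√3·V_L) = 570000/(1.732×230) = 1430 A

1430 A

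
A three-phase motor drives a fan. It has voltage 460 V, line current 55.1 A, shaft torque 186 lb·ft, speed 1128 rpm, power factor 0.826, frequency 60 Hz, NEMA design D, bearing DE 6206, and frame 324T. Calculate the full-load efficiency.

82.1 %

τ = 186 lb·ft × 1.356 = 252.2 N·m
ω = 2π × 1128/60 = 118.1 rad/s; P_out = τω = 252.2 × 118.1 = 29785 W
P_in = √3·V_L·I_L·cosφ = 1.732 × 460 × 55.1 × 0.826 = 36261 W
η = P_out / P_in = 29785 / 36261 = 0.821 = 82.1%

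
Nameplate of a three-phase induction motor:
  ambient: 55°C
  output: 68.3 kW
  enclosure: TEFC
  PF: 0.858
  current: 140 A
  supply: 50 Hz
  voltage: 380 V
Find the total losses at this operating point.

10.8 kW

P_in = √3·V·I·cosφ = 1.732×380×140×0.858 = 79058 W
P_out = 68300 W
Losses = P_in − P_out = 79058 − 68300 = 10758 W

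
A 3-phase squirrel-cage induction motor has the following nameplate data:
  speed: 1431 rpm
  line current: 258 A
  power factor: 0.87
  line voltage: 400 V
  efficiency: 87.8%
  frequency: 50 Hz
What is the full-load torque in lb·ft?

P_in = √3·V·I·cosφ = 1.732 × 400 × 258 × 0.87 = 155506 W
P_out = η·P_in = 0.878 × 155506 = 136534 W
n = 1431 rpm
ω = 2π×1431/60 = 149.9 rad/s
τ = P_out/ω = 136534/149.9 = 910.8 N·m
In lb·ft: 910.8/1.356 = 672 lb·ft

672 lb·ft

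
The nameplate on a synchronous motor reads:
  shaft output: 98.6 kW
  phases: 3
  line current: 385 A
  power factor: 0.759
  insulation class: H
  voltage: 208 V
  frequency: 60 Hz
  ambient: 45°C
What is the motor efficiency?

P_out = 98.6 kW = 98600 W
P_in = √3·V_L·I_L·cosφ = 1.732 × 208 × 385 × 0.759 = 105272 W
η = P_out / P_in = 98600 / 105272 = 0.937 = 93.7%

93.7 %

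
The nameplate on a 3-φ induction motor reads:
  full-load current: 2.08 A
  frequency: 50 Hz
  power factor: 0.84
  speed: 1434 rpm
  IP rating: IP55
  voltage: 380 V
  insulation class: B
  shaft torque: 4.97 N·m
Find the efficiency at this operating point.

ω = 2π × 1434/60 = 150.2 rad/s; P_out = τω = 4.97 × 150.2 = 746 W
P_in = √3·V_L·I_L·cosφ = 1.732 × 380 × 2.08 × 0.84 = 1150 W
η = P_out / P_in = 746 / 1150 = 0.649 = 64.9%

64.9 %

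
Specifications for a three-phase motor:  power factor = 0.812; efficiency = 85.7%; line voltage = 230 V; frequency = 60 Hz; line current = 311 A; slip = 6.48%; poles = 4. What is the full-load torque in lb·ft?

361 lb·ft

P_in = √3·V·I·cosφ = 1.732 × 230 × 311 × 0.812 = 100599 W
P_out = η·P_in = 0.857 × 100599 = 86213 W
n_s = 120×60/4 = 1800 rpm; n = 1800×(1−0.0648) = 1683 rpm
ω = 2π×1683/60 = 176.2 rad/s
τ = P_out/ω = 86213/176.2 = 489.3 N·m
In lb·ft: 489.3/1.356 = 361 lb·ft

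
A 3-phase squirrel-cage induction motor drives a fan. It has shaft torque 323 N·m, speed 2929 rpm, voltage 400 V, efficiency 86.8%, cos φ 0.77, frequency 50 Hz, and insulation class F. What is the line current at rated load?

ω = 2π×2929/60 = 306.7 rad/s; P_out = τω = 323 × 306.7 = 99064 W
P_in = P_out / η = 99064 / 0.868 = 114129 W
I_L = P_in / (√3·V_L·cosφ) = 114129 / (1.732 × 400 × 0.77) = 214 A

214 A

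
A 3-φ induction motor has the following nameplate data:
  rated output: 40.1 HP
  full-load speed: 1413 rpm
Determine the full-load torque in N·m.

202 N·m

P_out = 40.1 × 746 = 29915 W
ω = 2π × 1413/60 = 148 rad/s
τ = P_out/ω = 29915/148 = 202 N·m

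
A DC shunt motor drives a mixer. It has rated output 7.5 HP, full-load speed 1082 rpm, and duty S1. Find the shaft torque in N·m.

P_out = 7.5 × 746 = 5595 W
ω = 2π × 1082/60 = 113.3 rad/s
τ = P_out/ω = 5595/113.3 = 49.4 N·m

49.4 N·m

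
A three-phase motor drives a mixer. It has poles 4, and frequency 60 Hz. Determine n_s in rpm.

1800 rpm

n_s = 120f/p = 120×60/4 = 1800 rpm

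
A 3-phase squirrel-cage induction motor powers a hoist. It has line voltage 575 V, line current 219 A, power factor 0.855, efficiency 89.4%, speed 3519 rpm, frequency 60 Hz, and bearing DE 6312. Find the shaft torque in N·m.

P_in = √3·V·I·cosφ = 1.732 × 575 × 219 × 0.855 = 186477 W
P_out = η·P_in = 0.894 × 186477 = 166710 W
n = 3519 rpm
ω = 2π×3519/60 = 368.5 rad/s
τ = P_out/ω = 166710/368.5 = 452 N·m

452 N·m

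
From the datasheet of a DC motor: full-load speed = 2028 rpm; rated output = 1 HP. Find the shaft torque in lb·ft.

P_out = 1 × 746 = 746 W
ω = 2π × 2028/60 = 212.4 rad/s
τ = P_out/ω = 746/212.4 = 3.512 N·m
In lb·ft: 3.512/1.356 = 2.59 lb·ft

2.59 lb·ft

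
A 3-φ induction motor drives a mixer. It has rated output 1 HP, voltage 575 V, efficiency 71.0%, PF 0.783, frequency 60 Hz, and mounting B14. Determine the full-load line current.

1.35 A

P_out = 1 × 746 = 746 W
P_in = P_out / η = 746 / 0.710 = 1051 W
I_L = P_in / (√3·V_L·cosφ) = 1051 / (1.732 × 575 × 0.783) = 1.35 A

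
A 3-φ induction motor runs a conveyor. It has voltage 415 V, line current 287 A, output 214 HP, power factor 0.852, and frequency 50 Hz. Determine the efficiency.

P_out = 214 × 746 = 159644 W
P_in = √3·V_L·I_L·cosφ = 1.732 × 415 × 287 × 0.852 = 175759 W
η = P_out / P_in = 159644 / 175759 = 0.908 = 90.8%

90.8 %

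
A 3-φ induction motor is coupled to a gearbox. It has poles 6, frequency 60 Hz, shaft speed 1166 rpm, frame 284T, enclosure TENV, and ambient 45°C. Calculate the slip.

n_s = 120f/p = 120×60/6 = 1200 rpm
s = (n_s − n)/n_s = (1200 − 1166)/1200 = 0.0283

2.8 %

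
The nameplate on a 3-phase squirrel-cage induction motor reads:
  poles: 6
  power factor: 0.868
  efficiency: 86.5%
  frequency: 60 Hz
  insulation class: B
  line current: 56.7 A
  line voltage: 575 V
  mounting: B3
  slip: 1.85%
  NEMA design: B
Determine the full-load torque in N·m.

P_in = √3·V·I·cosφ = 1.732 × 575 × 56.7 × 0.868 = 49014 W
P_out = η·P_in = 0.865 × 49014 = 42397 W
n_s = 120×60/6 = 1200 rpm; n = 1200×(1−0.0185) = 1178 rpm
ω = 2π×1178/60 = 123.4 rad/s
τ = P_out/ω = 42397/123.4 = 344 N·m

344 N·m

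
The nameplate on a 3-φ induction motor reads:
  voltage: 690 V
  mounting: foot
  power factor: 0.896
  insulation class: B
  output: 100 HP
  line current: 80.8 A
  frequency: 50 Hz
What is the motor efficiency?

P_out = 100 × 746 = 74600 W
P_in = √3·V_L·I_L·cosφ = 1.732 × 690 × 80.8 × 0.896 = 86520 W
η = P_out / P_in = 74600 / 86520 = 0.862 = 86.2%

86.2 %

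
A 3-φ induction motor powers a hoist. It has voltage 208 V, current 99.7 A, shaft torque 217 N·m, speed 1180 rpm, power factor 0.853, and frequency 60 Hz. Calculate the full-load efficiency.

87.5 %

ω = 2π × 1180/60 = 123.6 rad/s; P_out = τω = 217 × 123.6 = 26821 W
P_in = √3·V_L·I_L·cosφ = 1.732 × 208 × 99.7 × 0.853 = 30638 W
η = P_out / P_in = 26821 / 30638 = 0.875 = 87.5%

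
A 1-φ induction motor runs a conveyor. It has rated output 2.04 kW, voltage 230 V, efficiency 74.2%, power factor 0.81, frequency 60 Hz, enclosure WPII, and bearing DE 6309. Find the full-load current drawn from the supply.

P_out = 2.04 kW = 2040 W
P_in = P_out / η = 2040 / 0.742 = 2749 W
I = P_in / (V·cosφ) = 2749 / (230 × 0.81) = 14.8 A

14.8 A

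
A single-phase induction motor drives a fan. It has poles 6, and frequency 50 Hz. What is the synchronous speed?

n_s = 120f/p = 120×50/6 = 1000 rpm

1000 rpm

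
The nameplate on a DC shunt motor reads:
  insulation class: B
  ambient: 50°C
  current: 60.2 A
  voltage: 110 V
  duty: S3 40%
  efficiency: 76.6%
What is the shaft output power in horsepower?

P_in = V·I = 110 × 60.2 = 6622 W
P_out = η·P_in = 0.766 × 6622 = 5072 W
= 5072/746 = 6.8 HP

6.8 HP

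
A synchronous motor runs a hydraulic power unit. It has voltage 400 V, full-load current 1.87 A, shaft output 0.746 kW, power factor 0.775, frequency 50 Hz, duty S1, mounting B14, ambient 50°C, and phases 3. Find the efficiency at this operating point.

P_out = 0.746 kW = 746 W
P_in = √3·V_L·I_L·cosφ = 1.732 × 400 × 1.87 × 0.775 = 1004 W
η = P_out / P_in = 746 / 1004 = 0.743 = 74.3%

74.3 %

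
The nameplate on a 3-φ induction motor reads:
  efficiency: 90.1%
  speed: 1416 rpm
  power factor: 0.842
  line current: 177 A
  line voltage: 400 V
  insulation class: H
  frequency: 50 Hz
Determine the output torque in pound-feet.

P_in = √3·V·I·cosφ = 1.732 × 400 × 177 × 0.842 = 103251 W
P_out = η·P_in = 0.901 × 103251 = 93029 W
n = 1416 rpm
ω = 2π×1416/60 = 148.3 rad/s
τ = P_out/ω = 93029/148.3 = 627.3 N·m
In lb·ft: 627.3/1.356 = 463 lb·ft

463 lb·ft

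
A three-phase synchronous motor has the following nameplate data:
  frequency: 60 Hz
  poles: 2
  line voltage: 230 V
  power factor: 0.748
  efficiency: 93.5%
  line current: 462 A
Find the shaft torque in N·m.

341 N·m

P_in = √3·V·I·cosφ = 1.732 × 230 × 462 × 0.748 = 137664 W
P_out = η·P_in = 0.935 × 137664 = 128716 W
n = n_s = 120×60/2 = 3600 rpm (synchronous)
ω = 2π×3600/60 = 377 rad/s
τ = P_out/ω = 128716/377 = 341 N·m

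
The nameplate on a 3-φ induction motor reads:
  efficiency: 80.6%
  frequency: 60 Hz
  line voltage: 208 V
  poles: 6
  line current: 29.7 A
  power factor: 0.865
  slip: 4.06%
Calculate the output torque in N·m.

61.9 N·m

P_in = √3·V·I·cosφ = 1.732 × 208 × 29.7 × 0.865 = 9255 W
P_out = η·P_in = 0.806 × 9255 = 7460 W
n_s = 120×60/6 = 1200 rpm; n = 1200×(1−0.0406) = 1151 rpm
ω = 2π×1151/60 = 120.5 rad/s
τ = P_out/ω = 7460/120.5 = 61.9 N·m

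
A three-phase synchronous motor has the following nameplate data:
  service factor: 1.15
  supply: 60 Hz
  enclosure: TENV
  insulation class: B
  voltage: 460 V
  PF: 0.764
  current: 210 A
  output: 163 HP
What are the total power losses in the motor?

6.23 kW

P_in = √3·V·I·cosφ = 1.732×460×210×0.764 = 127826 W
P_out = 163×746 = 121598 W
Losses = P_in − P_out = 127826 − 121598 = 6228 W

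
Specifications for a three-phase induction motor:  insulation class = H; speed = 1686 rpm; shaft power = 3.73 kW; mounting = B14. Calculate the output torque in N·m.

21.1 N·m

ω = 2π × 1686/60 = 176.6 rad/s
τ = P/ω = 3730/176.6 = 21.1 N·m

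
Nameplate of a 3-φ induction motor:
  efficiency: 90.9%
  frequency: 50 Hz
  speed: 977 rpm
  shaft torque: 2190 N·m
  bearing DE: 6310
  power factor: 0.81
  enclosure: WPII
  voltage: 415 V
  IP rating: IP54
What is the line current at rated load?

423 A

ω = 2π×977/60 = 102.3 rad/s; P_out = τω = 2190 × 102.3 = 224037 W
P_in = P_out / η = 224037 / 0.909 = 246465 W
I_L = P_in / (√3·V_L·cosφ) = 246465 / (1.732 × 415 × 0.81) = 423 A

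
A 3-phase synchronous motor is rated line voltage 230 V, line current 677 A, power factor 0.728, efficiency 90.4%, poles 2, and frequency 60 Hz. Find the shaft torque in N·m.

471 N·m

P_in = √3·V·I·cosφ = 1.732 × 230 × 677 × 0.728 = 196334 W
P_out = η·P_in = 0.904 × 196334 = 177486 W
n = n_s = 120×60/2 = 3600 rpm (synchronous)
ω = 2π×3600/60 = 377 rad/s
τ = P_out/ω = 177486/377 = 471 N·m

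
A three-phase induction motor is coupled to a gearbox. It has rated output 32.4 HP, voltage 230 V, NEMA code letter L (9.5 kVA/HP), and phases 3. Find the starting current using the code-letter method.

S_LR = 9.5 × 32.4 = 307.8 kVA
I_LR = S_LR/(√3·V_L) = 307800/(1.732×230) = 773 A

773 A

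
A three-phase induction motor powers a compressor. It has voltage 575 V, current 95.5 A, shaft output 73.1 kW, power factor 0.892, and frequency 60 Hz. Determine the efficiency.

86.2 %

P_out = 73.1 kW = 73100 W
P_in = √3·V_L·I_L·cosφ = 1.732 × 575 × 95.5 × 0.892 = 84837 W
η = P_out / P_in = 73100 / 84837 = 0.862 = 86.2%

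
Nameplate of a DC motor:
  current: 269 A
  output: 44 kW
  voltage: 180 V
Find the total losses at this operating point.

P_in = V·I = 180×269 = 48420 W
P_out = 44000 W
Losses = P_in − P_out = 48420 − 44000 = 4420 W

4.42 kW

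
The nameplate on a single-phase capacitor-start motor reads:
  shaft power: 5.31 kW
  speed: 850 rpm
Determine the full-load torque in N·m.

ω = 2π × 850/60 = 89.01 rad/s
τ = P/ω = 5310/89.01 = 59.7 N·m

59.7 N·m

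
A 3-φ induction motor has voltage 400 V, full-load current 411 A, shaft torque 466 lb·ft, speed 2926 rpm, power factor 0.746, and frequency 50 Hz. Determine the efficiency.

91.1 %

τ = 466 lb·ft × 1.356 = 631.9 N·m
ω = 2π × 2926/60 = 306.4 rad/s; P_out = τω = 631.9 × 306.4 = 193614 W
P_in = √3·V_L·I_L·cosφ = 1.732 × 400 × 411 × 0.746 = 212417 W
η = P_out / P_in = 193614 / 212417 = 0.911 = 91.1%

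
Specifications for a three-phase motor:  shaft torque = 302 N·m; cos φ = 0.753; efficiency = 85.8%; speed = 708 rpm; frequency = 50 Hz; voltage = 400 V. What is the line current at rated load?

ω = 2π×708/60 = 74.14 rad/s; P_out = τω = 302 × 74.14 = 22390 W
P_in = P_out / η = 22390 / 0.858 = 26096 W
I_L = P_in / (√3·V_L·cosφ) = 26096 / (1.732 × 400 × 0.753) = 50 A

50 A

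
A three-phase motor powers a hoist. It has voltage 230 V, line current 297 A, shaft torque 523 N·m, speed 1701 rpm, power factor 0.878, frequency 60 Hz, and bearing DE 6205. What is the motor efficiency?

ω = 2π × 1701/60 = 178.1 rad/s; P_out = τω = 523 × 178.1 = 93146 W
P_in = √3·V_L·I_L·cosφ = 1.732 × 230 × 297 × 0.878 = 103879 W
η = P_out / P_in = 93146 / 103879 = 0.897 = 89.7%

89.7 %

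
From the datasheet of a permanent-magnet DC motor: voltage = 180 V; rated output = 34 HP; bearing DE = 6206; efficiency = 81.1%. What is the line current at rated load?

174 A

P_out = 34 × 746 = 25364 W
P_in = P_out / η = 25364 / 0.811 = 31275 W
I = P_in / V = 31275 / 180 = 174 A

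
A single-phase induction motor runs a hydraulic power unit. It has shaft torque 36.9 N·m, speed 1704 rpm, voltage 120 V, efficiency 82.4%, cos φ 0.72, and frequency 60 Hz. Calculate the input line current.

92.5 A

ω = 2π×1704/60 = 178.4 rad/s; P_out = τω = 36.9 × 178.4 = 6583 W
P_in = P_out / η = 6583 / 0.824 = 7989 W
I = P_in / (V·cosφ) = 7989 / (120 × 0.72) = 92.5 A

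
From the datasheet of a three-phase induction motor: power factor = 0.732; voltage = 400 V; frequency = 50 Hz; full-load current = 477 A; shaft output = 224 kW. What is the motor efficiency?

92.6 %

P_out = 224 kW = 224000 W
P_in = √3·V_L·I_L·cosφ = 1.732 × 400 × 477 × 0.732 = 241901 W
η = P_out / P_in = 224000 / 241901 = 0.926 = 92.6%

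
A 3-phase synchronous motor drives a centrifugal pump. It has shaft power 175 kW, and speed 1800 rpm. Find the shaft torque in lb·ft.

ω = 2π × 1800/60 = 188.5 rad/s
τ = P/ω = 175000/188.5 = 928.4 N·m
In lb·ft: 928.4/1.356 = 685 lb·ft

685 lb·ft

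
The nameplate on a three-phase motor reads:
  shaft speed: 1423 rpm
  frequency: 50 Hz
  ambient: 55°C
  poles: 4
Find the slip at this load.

n_s = 120f/p = 120×50/4 = 1500 rpm
s = (n_s − n)/n_s = (1500 − 1423)/1500 = 0.0513

5.13 %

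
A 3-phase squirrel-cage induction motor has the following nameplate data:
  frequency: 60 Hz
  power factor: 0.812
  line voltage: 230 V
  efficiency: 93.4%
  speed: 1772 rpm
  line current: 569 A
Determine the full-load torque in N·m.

926 N·m

P_in = √3·V·I·cosφ = 1.732 × 230 × 569 × 0.812 = 184053 W
P_out = η·P_in = 0.934 × 184053 = 171906 W
n = 1772 rpm
ω = 2π×1772/60 = 185.6 rad/s
τ = P_out/ω = 171906/185.6 = 926 N·m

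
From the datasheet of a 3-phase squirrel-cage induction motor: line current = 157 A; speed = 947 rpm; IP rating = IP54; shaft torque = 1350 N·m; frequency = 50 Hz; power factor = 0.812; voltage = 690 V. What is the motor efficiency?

ω = 2π × 947/60 = 99.17 rad/s; P_out = τω = 1350 × 99.17 = 133880 W
P_in = √3·V_L·I_L·cosφ = 1.732 × 690 × 157 × 0.812 = 152354 W
η = P_out / P_in = 133880 / 152354 = 0.879 = 87.9%

87.9 %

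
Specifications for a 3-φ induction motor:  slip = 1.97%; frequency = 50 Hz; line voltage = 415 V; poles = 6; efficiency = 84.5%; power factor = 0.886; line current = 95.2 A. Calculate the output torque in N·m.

499 N·m

P_in = √3·V·I·cosφ = 1.732 × 415 × 95.2 × 0.886 = 60627 W
P_out = η·P_in = 0.845 × 60627 = 51230 W
n_s = 120×50/6 = 1000 rpm; n = 1000×(1−0.0197) = 980 rpm
ω = 2π×980/60 = 102.6 rad/s
τ = P_out/ω = 51230/102.6 = 499 N·m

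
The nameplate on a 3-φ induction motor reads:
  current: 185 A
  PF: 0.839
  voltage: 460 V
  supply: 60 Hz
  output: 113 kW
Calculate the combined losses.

P_in = √3·V·I·cosφ = 1.732×460×185×0.839 = 123663 W
P_out = 113000 W
Losses = P_in − P_out = 123663 − 113000 = 10663 W

10.7 kW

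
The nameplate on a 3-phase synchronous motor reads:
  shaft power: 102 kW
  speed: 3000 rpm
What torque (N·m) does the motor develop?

325 N·m

ω = 2π × 3000/60 = 314.2 rad/s
τ = P/ω = 102000/314.2 = 325 N·m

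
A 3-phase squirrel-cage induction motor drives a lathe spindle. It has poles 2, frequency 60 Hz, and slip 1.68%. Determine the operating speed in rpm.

3540 rpm

n_s = 120f/p = 120×60/2 = 3600 rpm
n = n_s(1 − s) = 3600 × (1 − 0.0168) = 3540 rpm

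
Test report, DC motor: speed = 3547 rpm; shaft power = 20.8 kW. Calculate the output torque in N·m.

ω = 2π × 3547/60 = 371.4 rad/s
τ = P/ω = 20800/371.4 = 56 N·m

56 N·m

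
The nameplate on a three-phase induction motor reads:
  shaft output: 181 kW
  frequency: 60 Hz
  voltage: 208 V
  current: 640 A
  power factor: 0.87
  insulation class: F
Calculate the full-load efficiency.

90.2 %

P_out = 181 kW = 181000 W
P_in = √3·V_L·I_L·cosφ = 1.732 × 208 × 640 × 0.87 = 200591 W
η = P_out / P_in = 181000 / 200591 = 0.902 = 90.2%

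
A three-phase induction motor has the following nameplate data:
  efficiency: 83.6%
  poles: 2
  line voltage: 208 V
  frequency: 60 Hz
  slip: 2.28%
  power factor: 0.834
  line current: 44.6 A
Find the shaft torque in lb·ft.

22.4 lb·ft

P_in = √3·V·I·cosφ = 1.732 × 208 × 44.6 × 0.834 = 13400 W
P_out = η·P_in = 0.836 × 13400 = 11202 W
n_s = 120×60/2 = 3600 rpm; n = 3600×(1−0.0228) = 3518 rpm
ω = 2π×3518/60 = 368.4 rad/s
τ = P_out/ω = 11202/368.4 = 30.41 N·m
In lb·ft: 30.41/1.356 = 22.4 lb·ft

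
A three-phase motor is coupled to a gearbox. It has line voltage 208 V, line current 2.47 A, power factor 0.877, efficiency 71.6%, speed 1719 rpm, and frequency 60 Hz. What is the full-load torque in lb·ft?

P_in = √3·V·I·cosφ = 1.732 × 208 × 2.47 × 0.877 = 780 W
P_out = η·P_in = 0.716 × 780 = 558 W
n = 1719 rpm
ω = 2π×1719/60 = 180 rad/s
τ = P_out/ω = 558/180 = 3.1 N·m
In lb·ft: 3.1/1.356 = 2.29 lb·ft

2.29 lb·ft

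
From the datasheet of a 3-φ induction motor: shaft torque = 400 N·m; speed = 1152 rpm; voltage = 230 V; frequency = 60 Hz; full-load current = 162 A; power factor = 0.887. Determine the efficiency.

ω = 2π × 1152/60 = 120.6 rad/s; P_out = τω = 400 × 120.6 = 48240 W
P_in = √3·V_L·I_L·cosφ = 1.732 × 230 × 162 × 0.887 = 57242 W
η = P_out / P_in = 48240 / 57242 = 0.843 = 84.3%

84.3 %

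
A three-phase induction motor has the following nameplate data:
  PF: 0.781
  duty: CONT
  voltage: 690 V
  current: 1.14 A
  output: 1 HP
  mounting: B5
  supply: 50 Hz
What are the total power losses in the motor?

318 W

P_in = √3·V·I·cosφ = 1.732×690×1.14×0.781 = 1064 W
P_out = 1×746 = 746 W
Losses = P_in − P_out = 1064 − 746 = 318 W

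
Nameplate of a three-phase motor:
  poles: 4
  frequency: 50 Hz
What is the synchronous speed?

1500 rpm

n_s = 120f/p = 120×50/4 = 1500 rpm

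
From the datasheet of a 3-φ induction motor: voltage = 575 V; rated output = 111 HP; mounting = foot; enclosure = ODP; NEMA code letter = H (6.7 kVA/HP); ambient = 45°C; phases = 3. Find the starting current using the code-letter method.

S_LR = 6.7 × 111 = 743.7 kVA
I_LR = S_LR/(√3·V_L) = 743700/(1.732×575) = 747 A

747 A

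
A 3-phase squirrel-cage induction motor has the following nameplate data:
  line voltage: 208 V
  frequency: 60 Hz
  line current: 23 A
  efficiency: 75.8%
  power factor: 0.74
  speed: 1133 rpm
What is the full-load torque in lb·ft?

28.9 lb·ft

P_in = √3·V·I·cosφ = 1.732 × 208 × 23 × 0.74 = 6132 W
P_out = η·P_in = 0.758 × 6132 = 4648 W
n = 1133 rpm
ω = 2π×1133/60 = 118.6 rad/s
τ = P_out/ω = 4648/118.6 = 39.19 N·m
In lb·ft: 39.19/1.356 = 28.9 lb·ft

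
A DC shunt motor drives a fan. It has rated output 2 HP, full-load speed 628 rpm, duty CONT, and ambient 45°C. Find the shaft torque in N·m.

22.7 N·m

P_out = 2 × 746 = 1492 W
ω = 2π × 628/60 = 65.76 rad/s
τ = P_out/ω = 1492/65.76 = 22.7 N·m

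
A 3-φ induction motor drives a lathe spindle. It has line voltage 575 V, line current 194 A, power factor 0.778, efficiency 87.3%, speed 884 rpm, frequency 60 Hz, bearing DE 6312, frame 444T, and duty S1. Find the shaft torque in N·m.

1420 N·m

P_in = √3·V·I·cosφ = 1.732 × 575 × 194 × 0.778 = 150313 W
P_out = η·P_in = 0.873 × 150313 = 131223 W
n = 884 rpm
ω = 2π×884/60 = 92.57 rad/s
τ = P_out/ω = 131223/92.57 = 1420 N·m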